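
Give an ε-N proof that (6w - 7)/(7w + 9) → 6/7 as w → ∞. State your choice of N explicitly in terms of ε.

Fix ε > 0. We seek N > 0 such that w > N implies |(6w - 7)/(7w + 9) − (6/7)| < ε.
(6w - 7)/(7w + 9) − (6/7) = (7(6w - 7) − 6(7w + 9)) / (7(7w + 9)) = -103/(7(7w + 9)).
For w > 0 we have 7w + 9 > 7w, so |(6w - 7)/(7w + 9) − (6/7)| = 103/(7(7w + 9)) < 103/(7·7w) = (103/49)/w.
Thus |(6w - 7)/(7w + 9) − (6/7)| < ε whenever w > (103/49)/ε.
Take N = (103/49)/ε. If w > N then |(6w - 7)/(7w + 9) − (6/7)| < (103/49)/w < ε.

N = (103/49)/ε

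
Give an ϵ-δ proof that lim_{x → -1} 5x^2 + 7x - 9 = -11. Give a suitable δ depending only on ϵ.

δ = min(2, ϵ/17)

Let ϵ > 0. We want δ > 0 such that 0 < |x + 1| < δ implies |(5x^2 + 7x - 9) + 11| < ϵ.
(5x^2 + 7x - 9) + 11 = 5x^2 + 7x + 2 = (x + 1)(5x + 2).
So |(5x^2 + 7x - 9) + 11| = |x + 1|·|5x + 2|.
Assume first that |x + 1| < 2, so |x| < 3. Then |5x + 2| ≤ 5·3 + 2 = 17.
Hence |(5x^2 + 7x - 9) + 11| ≤ 17|x + 1| < ϵ provided |x + 1| < ϵ/17.
Take δ = min(2, ϵ/17). Then 0 < |x + 1| < δ gives both |x + 1| < 2 and |x + 1| < ϵ/17, so |(5x^2 + 7x - 9) + 11| < ϵ.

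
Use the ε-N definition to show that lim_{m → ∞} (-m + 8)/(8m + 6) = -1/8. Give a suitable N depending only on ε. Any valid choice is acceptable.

Suppose ε > 0. For m ≥ 1, |(-m + 8)/(8m + 6) + 1/8| = |70|/(8(8m + 6)) = 70/(8(8m + 6)).
Since 8m + 6 ≥ 8m for m ≥ 1, this is ≤ 70/(8·8m) = (35/32)/m.
So |(-m + 8)/(8m + 6) + 1/8| < ε whenever m > (35/32)/ε.
Take N = (35/32)/ε. If m > N then |(-m + 8)/(8m + 6) + 1/8| ≤ (35/32)/m < ε.

N = (35/32)/ε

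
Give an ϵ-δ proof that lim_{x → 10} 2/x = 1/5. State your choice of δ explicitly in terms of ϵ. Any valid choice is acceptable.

Suppose ϵ > 0. We seek δ > 0 such that 0 < |x − 10| < δ implies |2/x − (1/5)| < ϵ.
|2/x − (1/5)| = 2·|10 − x|/(10·|x|) = 2|x − 10|/(10|x|).
Require δ ≤ 5 so that |x| > 10 − 5 = 5, hence 10|x| > 50.
Then |2/x − (1/5)| < 2|x − 10|/50, which is < ϵ when |x − 10| < 25ϵ.
Take δ = min(5, 25ϵ). Then 0 < |x − 10| < δ gives both |x − 10| < 5 and |x − 10| < 25ϵ, so |2/x − (1/5)| < ϵ.

δ = min(5, 25ϵ)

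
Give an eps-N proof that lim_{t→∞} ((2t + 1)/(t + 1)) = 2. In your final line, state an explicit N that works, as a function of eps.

N = 1/eps

Fix eps > 0. We seek N > 0 such that t > N implies |(2t + 1)/(t + 1) − 2| < eps.
(2t + 1)/(t + 1) − 2 = ((2t + 1) − 2(t + 1)) / ((t + 1)) = -1/((t + 1)).
For t > 0 we have t + 1 > t, so |(2t + 1)/(t + 1) − 2| = 1/((t + 1)) < 1/(t) = 1/t.
Thus |(2t + 1)/(t + 1) − 2| < eps whenever t > 1/eps.
Take N = 1/eps. If t > N then |(2t + 1)/(t + 1) − 2| < 1/t < eps.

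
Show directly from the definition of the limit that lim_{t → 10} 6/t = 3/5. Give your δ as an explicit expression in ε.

Suppose ε > 0. We seek δ > 0 such that 0 < |t − 10| < δ implies |6/t − (3/5)| < ε.
|6/t − (3/5)| = 6·|10 − t|/(10·|t|) = 6|t − 10|/(10|t|).
Require δ ≤ 5 so that |t| > 10 − 5 = 5, hence 10|t| > 50.
Then |6/t − (3/5)| < 6|t − 10|/50, which is < ε when |t − 10| < (25/3)ε.
Take δ = min(5, (25/3)ε). Then 0 < |t − 10| < δ gives both |t − 10| < 5 and |t − 10| < (25/3)ε, so |6/t − (3/5)| < ε.

δ = min(5, (25/3)ε)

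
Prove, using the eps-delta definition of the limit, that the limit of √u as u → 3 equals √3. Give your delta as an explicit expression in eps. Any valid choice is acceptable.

delta = min(3, √3·eps)

Let eps > 0 be given. We want delta > 0 such that 0 < |u − 3| < delta implies |√u − √3| < eps.
Multiplying by the conjugate, |√u − √3| = |u − 3|/(√u + √3).
Restrict delta ≤ 3 so that |u − 3| < 3 forces u > 0, and then √u + √3 > √3.
Hence |√u − √3| < |u − 3|/√3, which is < eps once |u − 3| < √3·eps.
Take delta = min(3, √3·eps). If 0 < |u − 3| < delta then u > 0 and |√u − √3| < |u − 3|/√3 < eps.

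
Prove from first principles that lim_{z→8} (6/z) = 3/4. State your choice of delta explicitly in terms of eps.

delta = min(4, (16/3)eps)

Fix eps > 0. We seek delta > 0 such that 0 < |z − 8| < delta implies |6/z − (3/4)| < eps.
|6/z − (3/4)| = 6·|8 − z|/(8·|z|) = 6|z − 8|/(8|z|).
Restrict delta ≤ 4. Then |z − 8| < 4 gives |z| > 4, so 8|z| > 32.
Then |6/z − (3/4)| < 6|z − 8|/32, which is < eps when |z − 8| < (16/3)eps.
Take delta = min(4, (16/3)eps). Then 0 < |z − 8| < delta gives both |z − 8| < 4 and |z − 8| < (16/3)eps, so |6/z − (3/4)| < eps.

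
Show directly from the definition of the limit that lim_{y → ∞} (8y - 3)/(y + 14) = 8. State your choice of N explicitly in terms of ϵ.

Let ϵ > 0. We seek N > 0 such that y > N implies |(8y - 3)/(y + 14) − 8| < ϵ.
(8y - 3)/(y + 14) − 8 = ((8y - 3) − 8(y + 14)) / ((y + 14)) = -115/((y + 14)).
For y > 0 we have y + 14 > y, so |(8y - 3)/(y + 14) − 8| = 115/((y + 14)) < 115/(y) = 115/y.
Thus |(8y - 3)/(y + 14) − 8| < ϵ whenever y > 115/ϵ.
Take N = 115/ϵ. If y > N then |(8y - 3)/(y + 14) − 8| < 115/y < ϵ.

N = 115/ϵ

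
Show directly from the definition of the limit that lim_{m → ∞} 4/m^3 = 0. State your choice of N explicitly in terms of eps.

N = (4/eps)^{1/3}

Let eps > 0 be given. For m ≥ 1, |4/m^3 − 0| = 4/m^3.
4/m^3 < eps ⇔ m^3 > 4/eps ⇔ m > (4/eps)^{1/3}.
Take N = (4/eps)^{1/3}. Then m > N implies 4/m^3 < eps.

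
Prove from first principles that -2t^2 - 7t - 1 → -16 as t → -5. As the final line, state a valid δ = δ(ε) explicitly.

Let ε > 0 be given. We want δ > 0 such that 0 < |t + 5| < δ implies |(-2t^2 - 7t - 1) + 16| < ε.
(-2t^2 - 7t - 1) + 16 = -2t^2 - 7t + 15 = (t + 5)(-2t + 3).
So |(-2t^2 - 7t - 1) + 16| = |t + 5|·|-2t + 3|.
Require δ ≤ 1. Then |t + 5| < 1 gives |t| < 6, and by the triangle inequality |-2t + 3| ≤ 2·6 + 3 = 15.
Hence |(-2t^2 - 7t - 1) + 16| ≤ 15|t + 5| < ε provided |t + 5| < ε/15.
Take δ = min(1, ε/15). Then 0 < |t + 5| < δ gives both |t + 5| < 1 and |t + 5| < ε/15, so |(-2t^2 - 7t - 1) + 16| < ε.

δ = min(1, ε/15)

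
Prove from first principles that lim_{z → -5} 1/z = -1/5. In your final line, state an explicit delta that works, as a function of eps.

delta = min(5/2, (25/2)eps)

Suppose eps > 0. We seek delta > 0 such that 0 < |z + 5| < delta implies |1/z + 1/5| < eps.
|1/z + 1/5| = |-5 − z|/(5·|z|) = |z + 5|/(5|z|).
Restrict delta ≤ 5/2. Then |z + 5| < 5/2 gives |z| > 5/2, so 5|z| > 25/2.
Then |1/z + 1/5| < |z + 5|/(25/2), which is < eps when |z + 5| < (25/2)eps.
Take delta = min(5/2, (25/2)eps). Then 0 < |z + 5| < delta gives both |z + 5| < 5/2 and |z + 5| < (25/2)eps, so |1/z + 1/5| < eps.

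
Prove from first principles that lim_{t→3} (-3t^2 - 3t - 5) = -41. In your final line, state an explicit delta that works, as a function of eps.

Let eps > 0 be given. We want delta > 0 such that 0 < |t − 3| < delta implies |(-3t^2 - 3t - 5) + 41| < eps.
(-3t^2 - 3t - 5) + 41 = -3t^2 - 3t + 36 = (t − 3)(-3t - 12).
So |(-3t^2 - 3t - 5) + 41| = |t − 3|·|-3t - 12|.
Require delta ≤ 1. Then |t − 3| < 1 gives |t| < 4, and by the triangle inequality |-3t - 12| ≤ 3·4 + 12 = 24.
Hence |(-3t^2 - 3t - 5) + 41| ≤ 24|t − 3| < eps provided |t − 3| < eps/24.
Take delta = min(1, eps/24). Then 0 < |t − 3| < delta gives both |t − 3| < 1 and |t − 3| < eps/24, so |(-3t^2 - 3t - 5) + 41| < eps.

delta = min(1, eps/24)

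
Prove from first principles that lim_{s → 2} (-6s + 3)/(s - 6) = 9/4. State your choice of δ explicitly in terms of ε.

Let ε > 0. We want δ > 0 with 0 < |s − 2| < δ ⇒ |(-6s + 3)/(s - 6) − (9/4)| < ε.
Combining over a common denominator, (-6s + 3)/(s - 6) − (9/4) = [(-6s + 3)·(-4) − (-9)·(s - 6)] / [(-4)·(s - 6)] = 33(s − 2) / ((-4)(s - 6)).
So |(-6s + 3)/(s - 6) − (9/4)| = 33|s − 2| / (4·|s − 6|).
Require δ ≤ 2, so |s − 6| ≥ |-4| − |s − 2| > 4 − 2 = 2.
Hence |(-6s + 3)/(s - 6) − (9/4)| < 33|s − 2|/(4·2) = (33/8)|s − 2|, which is < ε once |s − 2| < (8/33)ε.
Take δ = min(2, (8/33)ε). Then 0 < |s − 2| < δ forces both bounds, so |(-6s + 3)/(s - 6) − (9/4)| < ε.

δ = min(2, (8/33)ε)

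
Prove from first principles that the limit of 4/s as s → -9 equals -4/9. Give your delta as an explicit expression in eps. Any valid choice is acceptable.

delta = min(9/2, (81/8)eps)

Let eps > 0 be given. We seek delta > 0 such that 0 < |s + 9| < delta implies |4/s + 4/9| < eps.
|4/s + 4/9| = 4·|-9 − s|/(9·|s|) = 4|s + 9|/(9|s|).
Require delta ≤ 9/2 so that |s| > 9 − 9/2 = 9/2, hence 9|s| > 81/2.
Then |4/s + 4/9| < 4|s + 9|/(81/2), which is < eps when |s + 9| < (81/8)eps.
Take delta = min(9/2, (81/8)eps). Then 0 < |s + 9| < delta gives both |s + 9| < 9/2 and |s + 9| < (81/8)eps, so |4/s + 4/9| < eps.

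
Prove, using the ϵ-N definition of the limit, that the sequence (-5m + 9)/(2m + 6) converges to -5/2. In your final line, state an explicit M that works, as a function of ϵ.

M = 12/ϵ

Let ϵ > 0. For m ≥ 1, |(-5m + 9)/(2m + 6) + 5/2| = |48|/(2(2m + 6)) = 48/(2(2m + 6)).
Since 2m + 6 ≥ 2m for m ≥ 1, this is ≤ 48/(2·2m) = 12/m.
So |(-5m + 9)/(2m + 6) + 5/2| < ϵ whenever m > 12/ϵ.
Take M = 12/ϵ. If m > M then |(-5m + 9)/(2m + 6) + 5/2| ≤ 12/m < ϵ.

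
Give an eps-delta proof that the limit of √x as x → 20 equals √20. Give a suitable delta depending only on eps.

Fix eps > 0. We want delta > 0 such that 0 < |x − 20| < delta implies |√x − √20| < eps.
Rationalise: √x − √20 = (x − 20)/(√x + √20), so |√x − √20| = |x − 20|/(√x + √20).
Restrict delta ≤ 20 so that |x − 20| < 20 forces x > 0, and then √x + √20 > √20.
Hence |√x − √20| < |x − 20|/√20, which is < eps once |x − 20| < √20·eps.
Take delta = min(20, √20·eps). If 0 < |x − 20| < delta then x > 0 and |√x − √20| < |x − 20|/√20 < eps.

delta = min(20, √20·eps)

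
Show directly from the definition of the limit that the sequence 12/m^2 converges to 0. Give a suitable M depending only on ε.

M = (12/ε)^{1/2}

Fix ε > 0. For m ≥ 1, |12/m^2 − 0| = 12/m^2.
12/m^2 < ε ⇔ m^2 > 12/ε ⇔ m > (12/ε)^{1/2}.
Take M = (12/ε)^{1/2}. Then m > M implies 12/m^2 < ε.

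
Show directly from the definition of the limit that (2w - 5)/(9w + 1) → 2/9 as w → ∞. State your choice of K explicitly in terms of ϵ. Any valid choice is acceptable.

Let ϵ > 0 be given. We seek K > 0 such that w > K implies |(2w - 5)/(9w + 1) − (2/9)| < ϵ.
(2w - 5)/(9w + 1) − (2/9) = (9(2w - 5) − 2(9w + 1)) / (9(9w + 1)) = -47/(9(9w + 1)).
For w > 0 we have 9w + 1 > 9w, so |(2w - 5)/(9w + 1) − (2/9)| = 47/(9(9w + 1)) < 47/(9·9w) = (47/81)/w.
Thus |(2w - 5)/(9w + 1) − (2/9)| < ϵ whenever w > (47/81)/ϵ.
Take K = (47/81)/ϵ. If w > K then |(2w - 5)/(9w + 1) − (2/9)| < (47/81)/w < ϵ.

K = (47/81)/ϵ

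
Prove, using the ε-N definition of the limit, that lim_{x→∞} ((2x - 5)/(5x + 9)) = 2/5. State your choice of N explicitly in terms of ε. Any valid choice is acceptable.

N = (43/25)/ε

Let ε > 0. We seek N > 0 such that x > N implies |(2x - 5)/(5x + 9) − (2/5)| < ε.
(2x - 5)/(5x + 9) − (2/5) = (5(2x - 5) − 2(5x + 9)) / (5(5x + 9)) = -43/(5(5x + 9)).
For x > 0 we have 5x + 9 > 5x, so |(2x - 5)/(5x + 9) − (2/5)| = 43/(5(5x + 9)) < 43/(5·5x) = (43/25)/x.
Thus |(2x - 5)/(5x + 9) − (2/5)| < ε whenever x > (43/25)/ε.
Take N = (43/25)/ε. If x > N then |(2x - 5)/(5x + 9) − (2/5)| < (43/25)/x < ε.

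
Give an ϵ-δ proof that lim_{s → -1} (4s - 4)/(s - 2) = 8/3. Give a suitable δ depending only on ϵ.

δ = min(3/2, (9/8)ϵ)

Fix ϵ > 0. We want δ > 0 with 0 < |s + 1| < δ ⇒ |(4s - 4)/(s - 2) − (8/3)| < ϵ.
Combining over a common denominator, (4s - 4)/(s - 2) − (8/3) = [(4s - 4)·(-3) − (-8)·(s - 2)] / [(-3)·(s - 2)] = -4(s + 1) / ((-3)(s - 2)).
So |(4s - 4)/(s - 2) − (8/3)| = 4|s + 1| / (3·|s − 2|).
Require δ ≤ 3/2, so |s − 2| ≥ |-3| − |s + 1| > 3 − 3/2 = 3/2.
Hence |(4s - 4)/(s - 2) − (8/3)| < 4|s + 1|/(3·(3/2)) = (8/9)|s + 1|, which is < ϵ once |s + 1| < (9/8)ϵ.
Take δ = min(3/2, (9/8)ϵ). Then 0 < |s + 1| < δ forces both bounds, so |(4s - 4)/(s - 2) − (8/3)| < ϵ.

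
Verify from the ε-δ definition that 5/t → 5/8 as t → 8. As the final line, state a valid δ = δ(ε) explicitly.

Fix ε > 0. We seek δ > 0 such that 0 < |t − 8| < δ implies |5/t − (5/8)| < ε.
|5/t − (5/8)| = 5·|8 − t|/(8·|t|) = 5|t − 8|/(8|t|).
Restrict δ ≤ 4. Then |t − 8| < 4 gives |t| > 4, so 8|t| > 32.
Then |5/t − (5/8)| < 5|t − 8|/32, which is < ε when |t − 8| < (32/5)ε.
Take δ = min(4, (32/5)ε). Then 0 < |t − 8| < δ gives both |t − 8| < 4 and |t − 8| < (32/5)ε, so |5/t − (5/8)| < ε.

δ = min(4, (32/5)ε)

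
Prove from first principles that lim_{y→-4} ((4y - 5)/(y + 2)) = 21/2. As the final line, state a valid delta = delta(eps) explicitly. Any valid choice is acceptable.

Let eps > 0. We want delta > 0 with 0 < |y + 4| < delta ⇒ |(4y - 5)/(y + 2) − (21/2)| < eps.
Combining over a common denominator, (4y - 5)/(y + 2) − (21/2) = [(4y - 5)·(-2) − (-21)·(y + 2)] / [(-2)·(y + 2)] = 13(y + 4) / ((-2)(y + 2)).
So |(4y - 5)/(y + 2) − (21/2)| = 13|y + 4| / (2·|y + 2|).
Require delta ≤ 1, so |y + 2| ≥ |-2| − |y + 4| > 2 − 1 = 1.
Hence |(4y - 5)/(y + 2) − (21/2)| < 13|y + 4|/(2·1) = (13/2)|y + 4|, which is < eps once |y + 4| < (2/13)eps.
Take delta = min(1, (2/13)eps). Then 0 < |y + 4| < delta forces both bounds, so |(4y - 5)/(y + 2) − (21/2)| < eps.

delta = min(1, (2/13)eps)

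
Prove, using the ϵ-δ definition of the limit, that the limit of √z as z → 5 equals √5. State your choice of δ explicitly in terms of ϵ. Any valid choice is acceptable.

δ = min(5, √5·ϵ)

Let ϵ > 0 be given. We want δ > 0 such that 0 < |z − 5| < δ implies |√z − √5| < ϵ.
Multiplying by the conjugate, |√z − √5| = |z − 5|/(√z + √5).
Restrict δ ≤ 5 so that |z − 5| < 5 forces z > 0, and then √z + √5 > √5.
Hence |√z − √5| < |z − 5|/√5, which is < ϵ once |z − 5| < √5·ϵ.
Take δ = min(5, √5·ϵ). If 0 < |z − 5| < δ then z > 0 and |√z − √5| < |z − 5|/√5 < ϵ.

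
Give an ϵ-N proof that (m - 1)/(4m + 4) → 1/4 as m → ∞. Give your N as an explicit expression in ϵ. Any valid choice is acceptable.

N = (1/2)/ϵ

Let ϵ > 0. For m ≥ 1, |(m - 1)/(4m + 4) − (1/4)| = |-8|/(4(4m + 4)) = 8/(4(4m + 4)).
Since 4m + 4 ≥ 4m for m ≥ 1, this is ≤ 8/(4·4m) = (1/2)/m.
So |(m - 1)/(4m + 4) − (1/4)| < ϵ whenever m > (1/2)/ϵ.
Take N = (1/2)/ϵ. If m > N then |(m - 1)/(4m + 4) − (1/4)| ≤ (1/2)/m < ϵ.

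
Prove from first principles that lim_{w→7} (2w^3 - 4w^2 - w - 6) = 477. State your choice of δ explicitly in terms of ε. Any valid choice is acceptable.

Suppose ε > 0. We want δ > 0 such that 0 < |w − 7| < δ implies |(2w^3 - 4w^2 - w - 6) − 477| < ε.
(2w^3 - 4w^2 - w - 6) − 477 = 2w^3 - 4w^2 - w - 483 = (w − 7)(2w^2 + 10w + 69).
So |(2w^3 - 4w^2 - w - 6) − 477| = |w − 7|·|2w^2 + 10w + 69|.
Assume first that |w − 7| < 2, so |w| < 9. Then |2w^2 + 10w + 69| ≤ 2·9^2 + 10·9 + 69 = 321.
Hence |(2w^3 - 4w^2 - w - 6) − 477| ≤ 321|w − 7| < ε provided |w − 7| < ε/321.
Take δ = min(2, ε/321). Then 0 < |w − 7| < δ gives both |w − 7| < 2 and |w − 7| < ε/321, so |(2w^3 - 4w^2 - w - 6) − 477| < ε.

δ = min(2, ε/321)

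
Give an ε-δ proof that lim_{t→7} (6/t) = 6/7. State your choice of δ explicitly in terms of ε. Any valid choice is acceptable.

Let ε > 0. We seek δ > 0 such that 0 < |t − 7| < δ implies |6/t − (6/7)| < ε.
|6/t − (6/7)| = 6·|7 − t|/(7·|t|) = 6|t − 7|/(7|t|).
Require δ ≤ 7/2 so that |t| > 7 − 7/2 = 7/2, hence 7|t| > 49/2.
Then |6/t − (6/7)| < 6|t − 7|/(49/2), which is < ε when |t − 7| < (49/12)ε.
Take δ = min(7/2, (49/12)ε). Then 0 < |t − 7| < δ gives both |t − 7| < 7/2 and |t − 7| < (49/12)ε, so |6/t − (6/7)| < ε.

δ = min(7/2, (49/12)ε)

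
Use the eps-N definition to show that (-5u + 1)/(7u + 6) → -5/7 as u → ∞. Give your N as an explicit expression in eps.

Fix eps > 0. We seek N > 0 such that u > N implies |(-5u + 1)/(7u + 6) + 5/7| < eps.
(-5u + 1)/(7u + 6) + 5/7 = (7(-5u + 1) − (-5)(7u + 6)) / (7(7u + 6)) = 37/(7(7u + 6)).
For u > 0 we have 7u + 6 > 7u, so |(-5u + 1)/(7u + 6) + 5/7| = 37/(7(7u + 6)) < 37/(7·7u) = (37/49)/u.
Thus |(-5u + 1)/(7u + 6) + 5/7| < eps whenever u > (37/49)/eps.
Take N = (37/49)/eps. If u > N then |(-5u + 1)/(7u + 6) + 5/7| < (37/49)/u < eps.

N = (37/49)/eps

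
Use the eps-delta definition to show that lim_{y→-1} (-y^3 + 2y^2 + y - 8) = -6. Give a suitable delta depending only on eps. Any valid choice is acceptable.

Let eps > 0 be given. We want delta > 0 such that 0 < |y + 1| < delta implies |(-y^3 + 2y^2 + y - 8) + 6| < eps.
(-y^3 + 2y^2 + y - 8) + 6 = -y^3 + 2y^2 + y - 2 = (y + 1)(-y^2 + 3y - 2).
So |(-y^3 + 2y^2 + y - 8) + 6| = |y + 1|·|-y^2 + 3y - 2|.
Require delta ≤ 1. Then |y + 1| < 1 gives |y| < 2, and by the triangle inequality |-y^2 + 3y - 2| ≤ 2^2 + 3·2 + 2 = 12.
Hence |(-y^3 + 2y^2 + y - 8) + 6| ≤ 12|y + 1| < eps provided |y + 1| < eps/12.
Take delta = min(1, eps/12). Then 0 < |y + 1| < delta gives both |y + 1| < 1 and |y + 1| < eps/12, so |(-y^3 + 2y^2 + y - 8) + 6| < eps.

delta = min(1, eps/12)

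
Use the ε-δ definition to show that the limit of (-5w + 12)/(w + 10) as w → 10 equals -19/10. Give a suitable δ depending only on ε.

Suppose ε > 0. We want δ > 0 with 0 < |w − 10| < δ ⇒ |(-5w + 12)/(w + 10) + 19/10| < ε.
Combining over a common denominator, (-5w + 12)/(w + 10) + 19/10 = [(-5w + 12)·20 − (-38)·(w + 10)] / [20·(w + 10)] = -62(w − 10) / (20(w + 10)).
So |(-5w + 12)/(w + 10) + 19/10| = 62|w − 10| / (20·|w + 10|).
Restrict δ ≤ 10. Then |w − 10| < 10 gives |w + 10| = |(w − 10) + 20| ≥ 20 − 10 = 10.
Hence |(-5w + 12)/(w + 10) + 19/10| < 62|w − 10|/(20·10) = (31/100)|w − 10|, which is < ε once |w − 10| < (100/31)ε.
Take δ = min(10, (100/31)ε). Then 0 < |w − 10| < δ forces both bounds, so |(-5w + 12)/(w + 10) + 19/10| < ε.

δ = min(10, (100/31)ε)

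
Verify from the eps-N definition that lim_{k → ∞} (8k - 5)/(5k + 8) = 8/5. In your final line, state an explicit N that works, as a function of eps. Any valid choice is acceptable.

N = (89/25)/eps

Let eps > 0 be given. For k ≥ 1, |(8k - 5)/(5k + 8) − (8/5)| = |-89|/(5(5k + 8)) = 89/(5(5k + 8)).
Since 5k + 8 ≥ 5k for k ≥ 1, this is ≤ 89/(5·5k) = (89/25)/k.
So |(8k - 5)/(5k + 8) − (8/5)| < eps whenever k > (89/25)/eps.
Take N = (89/25)/eps. If k > N then |(8k - 5)/(5k + 8) − (8/5)| ≤ (89/25)/k < eps.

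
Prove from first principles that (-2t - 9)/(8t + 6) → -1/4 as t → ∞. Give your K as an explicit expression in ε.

K = (15/16)/ε

Fix ε > 0. We seek K > 0 such that t > K implies |(-2t - 9)/(8t + 6) + 1/4| < ε.
(-2t - 9)/(8t + 6) + 1/4 = (8(-2t - 9) − (-2)(8t + 6)) / (8(8t + 6)) = -60/(8(8t + 6)).
For t > 0 we have 8t + 6 > 8t, so |(-2t - 9)/(8t + 6) + 1/4| = 60/(8(8t + 6)) < 60/(8·8t) = (15/16)/t.
Thus |(-2t - 9)/(8t + 6) + 1/4| < ε whenever t > (15/16)/ε.
Take K = (15/16)/ε. If t > K then |(-2t - 9)/(8t + 6) + 1/4| < (15/16)/t < ε.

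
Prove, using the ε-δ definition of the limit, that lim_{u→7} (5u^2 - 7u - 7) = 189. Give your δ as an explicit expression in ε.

Let ε > 0 be given. We want δ > 0 such that 0 < |u − 7| < δ implies |(5u^2 - 7u - 7) − 189| < ε.
(5u^2 - 7u - 7) − 189 = 5u^2 - 7u - 196 = (u − 7)(5u + 28).
So |(5u^2 - 7u - 7) − 189| = |u − 7|·|5u + 28|.
Assume first that |u − 7| < 1, so |u| < 8. Then |5u + 28| ≤ 5·8 + 28 = 68.
Hence |(5u^2 - 7u - 7) − 189| ≤ 68|u − 7| < ε provided |u − 7| < ε/68.
Take δ = min(1, ε/68). Then 0 < |u − 7| < δ gives both |u − 7| < 1 and |u − 7| < ε/68, so |(5u^2 - 7u - 7) − 189| < ε.

δ = min(1, ε/68)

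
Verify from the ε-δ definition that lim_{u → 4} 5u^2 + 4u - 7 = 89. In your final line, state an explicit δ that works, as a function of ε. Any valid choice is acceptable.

Suppose ε > 0. We want δ > 0 such that 0 < |u − 4| < δ implies |(5u^2 + 4u - 7) − 89| < ε.
(5u^2 + 4u - 7) − 89 = 5u^2 + 4u - 96 = (u − 4)(5u + 24).
So |(5u^2 + 4u - 7) − 89| = |u − 4|·|5u + 24|.
Assume first that |u − 4| < 1, so |u| < 5. Then |5u + 24| ≤ 5·5 + 24 = 49.
Hence |(5u^2 + 4u - 7) − 89| ≤ 49|u − 4| < ε provided |u − 4| < ε/49.
Take δ = min(1, ε/49). Then 0 < |u − 4| < δ gives both |u − 4| < 1 and |u − 4| < ε/49, so |(5u^2 + 4u - 7) − 89| < ε.

δ = min(1, ε/49)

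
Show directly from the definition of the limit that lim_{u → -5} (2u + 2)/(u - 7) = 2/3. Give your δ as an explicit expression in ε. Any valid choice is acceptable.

Let ε > 0 be given. We want δ > 0 with 0 < |u + 5| < δ ⇒ |(2u + 2)/(u - 7) − (2/3)| < ε.
Combining over a common denominator, (2u + 2)/(u - 7) − (2/3) = [(2u + 2)·(-12) − (-8)·(u - 7)] / [(-12)·(u - 7)] = -16(u + 5) / ((-12)(u - 7)).
So |(2u + 2)/(u - 7) − (2/3)| = 16|u + 5| / (12·|u − 7|).
Restrict δ ≤ 6. Then |u + 5| < 6 gives |u − 7| = |(u + 5) + (-12)| ≥ 12 − 6 = 6.
Hence |(2u + 2)/(u - 7) − (2/3)| < 16|u + 5|/(12·6) = (2/9)|u + 5|, which is < ε once |u + 5| < (9/2)ε.
Take δ = min(6, (9/2)ε). Then 0 < |u + 5| < δ forces both bounds, so |(2u + 2)/(u - 7) − (2/3)| < ε.

δ = min(6, (9/2)ε)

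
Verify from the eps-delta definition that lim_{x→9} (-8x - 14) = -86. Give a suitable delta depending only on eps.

Let eps > 0. We need delta > 0 so that 0 < |x − 9| < delta implies |(-8x - 14) + 86| < eps.
Since (-8x - 14) + 86 = -8(x − 9), we have |(-8x - 14) + 86| = 8|x − 9|.
Thus it suffices that |x − 9| < eps/8.
Take delta = eps/8. If 0 < |x − 9| < delta then |(-8x - 14) + 86| = 8|x − 9| < 8·(eps/8) = eps.

delta = eps/8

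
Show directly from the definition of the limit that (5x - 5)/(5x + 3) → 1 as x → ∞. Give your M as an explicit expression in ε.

Suppose ε > 0. We seek M > 0 such that x > M implies |(5x - 5)/(5x + 3) − 1| < ε.
(5x - 5)/(5x + 3) − 1 = (5(5x - 5) − 5(5x + 3)) / (5(5x + 3)) = -40/(5(5x + 3)).
For x > 0 we have 5x + 3 > 5x, so |(5x - 5)/(5x + 3) − 1| = 40/(5(5x + 3)) < 40/(5·5x) = (8/5)/x.
Thus |(5x - 5)/(5x + 3) − 1| < ε whenever x > (8/5)/ε.
Take M = (8/5)/ε. If x > M then |(5x - 5)/(5x + 3) − 1| < (8/5)/x < ε.

M = (8/5)/ε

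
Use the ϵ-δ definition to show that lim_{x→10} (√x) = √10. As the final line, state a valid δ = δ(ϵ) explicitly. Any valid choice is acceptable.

δ = min(10, √10·ϵ)

Let ϵ > 0 be given. We want δ > 0 such that 0 < |x − 10| < δ implies |√x − √10| < ϵ.
Rationalise: √x − √10 = (x − 10)/(√x + √10), so |√x − √10| = |x − 10|/(√x + √10).
Restrict δ ≤ 10 so that |x − 10| < 10 forces x > 0, and then √x + √10 > √10.
Hence |√x − √10| < |x − 10|/√10, which is < ϵ once |x − 10| < √10·ϵ.
Take δ = min(10, √10·ϵ). If 0 < |x − 10| < δ then x > 0 and |√x − √10| < |x − 10|/√10 < ϵ.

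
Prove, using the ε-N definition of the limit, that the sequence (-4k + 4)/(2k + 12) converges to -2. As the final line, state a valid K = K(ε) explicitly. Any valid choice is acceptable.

K = 14/ε

Let ε > 0. For k ≥ 1, |(-4k + 4)/(2k + 12) + 2| = |56|/(2(2k + 12)) = 56/(2(2k + 12)).
Since 2k + 12 ≥ 2k for k ≥ 1, this is ≤ 56/(2·2k) = 14/k.
So |(-4k + 4)/(2k + 12) + 2| < ε whenever k > 14/ε.
Take K = 14/ε. If k > K then |(-4k + 4)/(2k + 12) + 2| ≤ 14/k < ε.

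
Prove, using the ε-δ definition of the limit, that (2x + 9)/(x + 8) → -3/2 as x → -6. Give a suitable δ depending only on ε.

δ = min(1, (2/7)ε)

Fix ε > 0. We want δ > 0 with 0 < |x + 6| < δ ⇒ |(2x + 9)/(x + 8) + 3/2| < ε.
Combining over a common denominator, (2x + 9)/(x + 8) + 3/2 = [(2x + 9)·2 − (-3)·(x + 8)] / [2·(x + 8)] = 7(x + 6) / (2(x + 8)).
So |(2x + 9)/(x + 8) + 3/2| = 7|x + 6| / (2·|x + 8|).
Require δ ≤ 1, so |x + 8| ≥ |2| − |x + 6| > 2 − 1 = 1.
Hence |(2x + 9)/(x + 8) + 3/2| < 7|x + 6|/(2·1) = (7/2)|x + 6|, which is < ε once |x + 6| < (2/7)ε.
Take δ = min(1, (2/7)ε). Then 0 < |x + 6| < δ forces both bounds, so |(2x + 9)/(x + 8) + 3/2| < ε.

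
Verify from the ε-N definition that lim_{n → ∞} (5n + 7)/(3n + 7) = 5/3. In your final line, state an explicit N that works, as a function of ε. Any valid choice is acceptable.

Fix ε > 0. For n ≥ 1, |(5n + 7)/(3n + 7) − (5/3)| = |-14|/(3(3n + 7)) = 14/(3(3n + 7)).
Since 3n + 7 ≥ 3n for n ≥ 1, this is ≤ 14/(3·3n) = (14/9)/n.
So |(5n + 7)/(3n + 7) − (5/3)| < ε whenever n > (14/9)/ε.
Take N = (14/9)/ε. If n > N then |(5n + 7)/(3n + 7) − (5/3)| ≤ (14/9)/n < ε.

N = (14/9)/ε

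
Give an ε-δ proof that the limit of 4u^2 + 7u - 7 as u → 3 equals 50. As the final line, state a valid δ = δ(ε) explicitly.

δ = min(1, ε/35)

Let ε > 0. We want δ > 0 such that 0 < |u − 3| < δ implies |(4u^2 + 7u - 7) − 50| < ε.
(4u^2 + 7u - 7) − 50 = 4u^2 + 7u - 57 = (u − 3)(4u + 19).
So |(4u^2 + 7u - 7) − 50| = |u − 3|·|4u + 19|.
Require δ ≤ 1. Then |u − 3| < 1 gives |u| < 4, and by the triangle inequality |4u + 19| ≤ 4·4 + 19 = 35.
Hence |(4u^2 + 7u - 7) − 50| ≤ 35|u − 3| < ε provided |u − 3| < ε/35.
Take δ = min(1, ε/35). Then 0 < |u − 3| < δ gives both |u − 3| < 1 and |u − 3| < ε/35, so |(4u^2 + 7u - 7) − 50| < ε.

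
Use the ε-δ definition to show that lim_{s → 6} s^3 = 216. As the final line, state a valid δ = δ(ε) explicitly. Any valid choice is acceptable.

δ = min(1, ε/127)

Let ε > 0 be given. We seek δ > 0 with 0 < |s − 6| < δ ⇒ |s^3 − 216| < ε.
Factor: s^3 − 216 = (s − 6)(s^2 + 6s + 36), so |s^3 − 216| = |s − 6|·|s^2 + 6s + 36|.
Impose δ ≤ 1 so that |s| < 7; then |s^2 + 6s + 36| ≤ 127.
Hence |s^3 − 216| ≤ 127|s − 6|, which is < ε once |s − 6| < ε/127.
Take δ = min(1, ε/127). If 0 < |s − 6| < δ then both bounds hold and |s^3 − 216| ≤ 127|s − 6| < 127·(ε/127) = ε.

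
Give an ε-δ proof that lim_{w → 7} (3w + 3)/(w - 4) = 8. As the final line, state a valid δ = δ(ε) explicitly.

δ = min(3/2, (3/10)ε)

Let ε > 0. We want δ > 0 with 0 < |w − 7| < δ ⇒ |(3w + 3)/(w - 4) − 8| < ε.
Combining over a common denominator, (3w + 3)/(w - 4) − 8 = [(3w + 3)·3 − 24·(w - 4)] / [3·(w - 4)] = -15(w − 7) / (3(w - 4)).
So |(3w + 3)/(w - 4) − 8| = 15|w − 7| / (3·|w − 4|).
Restrict δ ≤ 3/2. Then |w − 7| < 3/2 gives |w − 4| = |(w − 7) + 3| ≥ 3 − 3/2 = 3/2.
Hence |(3w + 3)/(w - 4) − 8| < 15|w − 7|/(3·(3/2)) = (10/3)|w − 7|, which is < ε once |w − 7| < (3/10)ε.
Take δ = min(3/2, (3/10)ε). Then 0 < |w − 7| < δ forces both bounds, so |(3w + 3)/(w - 4) − 8| < ε.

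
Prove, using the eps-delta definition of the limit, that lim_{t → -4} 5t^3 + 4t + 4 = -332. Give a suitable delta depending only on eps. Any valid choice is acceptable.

Let eps > 0 be given. We want delta > 0 such that 0 < |t + 4| < delta implies |(5t^3 + 4t + 4) + 332| < eps.
(5t^3 + 4t + 4) + 332 = 5t^3 + 4t + 336 = (t + 4)(5t^2 - 20t + 84).
So |(5t^3 + 4t + 4) + 332| = |t + 4|·|5t^2 - 20t + 84|.
Assume first that |t + 4| < 1, so |t| < 5. Then |5t^2 - 20t + 84| ≤ 5·5^2 + 20·5 + 84 = 309.
Hence |(5t^3 + 4t + 4) + 332| ≤ 309|t + 4| < eps provided |t + 4| < eps/309.
Choosing delta = min(1, eps/309) ensures both conditions, hence |(5t^3 + 4t + 4) + 332| < eps.

delta = min(1, eps/309)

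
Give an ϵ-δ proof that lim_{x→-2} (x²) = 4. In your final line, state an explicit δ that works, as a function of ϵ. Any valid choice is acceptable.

δ = min(2, ϵ/6)

Fix ϵ > 0. We seek δ > 0 with 0 < |x + 2| < δ ⇒ |x² − 4| < ϵ.
Factor: x² − 4 = (x + 2)(x - 2), so |x² − 4| = |x + 2|·|x - 2|.
Restrict δ ≤ 2. Then |x + 2| < 2 gives |x| < 4, so by the triangle inequality |x - 2| ≤ 4 + 2 = 6.
Hence |x² − 4| ≤ 6|x + 2|, which is < ϵ once |x + 2| < ϵ/6.
Take δ = min(2, ϵ/6). If 0 < |x + 2| < δ then both bounds hold and |x² − 4| ≤ 6|x + 2| < 6·(ϵ/6) = ϵ.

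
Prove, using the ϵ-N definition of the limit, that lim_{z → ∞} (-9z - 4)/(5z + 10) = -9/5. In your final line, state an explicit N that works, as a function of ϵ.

N = (14/5)/ϵ

Let ϵ > 0. We seek N > 0 such that z > N implies |(-9z - 4)/(5z + 10) + 9/5| < ϵ.
(-9z - 4)/(5z + 10) + 9/5 = (5(-9z - 4) − (-9)(5z + 10)) / (5(5z + 10)) = 70/(5(5z + 10)).
For z > 0 we have 5z + 10 > 5z, so |(-9z - 4)/(5z + 10) + 9/5| = 70/(5(5z + 10)) < 70/(5·5z) = (14/5)/z.
Thus |(-9z - 4)/(5z + 10) + 9/5| < ϵ whenever z > (14/5)/ϵ.
Take N = (14/5)/ϵ. If z > N then |(-9z - 4)/(5z + 10) + 9/5| < (14/5)/z < ϵ.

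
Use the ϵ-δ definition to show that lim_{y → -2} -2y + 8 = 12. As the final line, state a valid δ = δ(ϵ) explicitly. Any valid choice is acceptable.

δ = ϵ/2

Let ϵ > 0 be given. We need δ > 0 so that 0 < |y + 2| < δ implies |(-2y + 8) − 12| < ϵ.
|(-2y + 8) − 12| = |-2y - 4| = 2|y + 2|.
Thus it suffices that |y + 2| < ϵ/2.
Take δ = ϵ/2. If 0 < |y + 2| < δ then |(-2y + 8) − 12| = 2|y + 2| < 2·(ϵ/2) = ϵ.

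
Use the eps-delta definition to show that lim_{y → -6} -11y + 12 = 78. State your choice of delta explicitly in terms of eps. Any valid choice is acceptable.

delta = eps/11

Fix eps > 0. We need delta > 0 so that 0 < |y + 6| < delta implies |(-11y + 12) − 78| < eps.
Since (-11y + 12) − 78 = -11(y + 6), we have |(-11y + 12) − 78| = 11|y + 6|.
So 11|y + 6| < eps exactly when |y + 6| < eps/11.
Take delta = eps/11. If 0 < |y + 6| < delta then |(-11y + 12) − 78| = 11|y + 6| < 11·(eps/11) = eps.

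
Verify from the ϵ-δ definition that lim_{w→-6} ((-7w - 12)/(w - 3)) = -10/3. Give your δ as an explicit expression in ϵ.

Suppose ϵ > 0. We want δ > 0 with 0 < |w + 6| < δ ⇒ |(-7w - 12)/(w - 3) + 10/3| < ϵ.
Combining over a common denominator, (-7w - 12)/(w - 3) + 10/3 = [(-7w - 12)·(-9) − 30·(w - 3)] / [(-9)·(w - 3)] = 33(w + 6) / ((-9)(w - 3)).
So |(-7w - 12)/(w - 3) + 10/3| = 33|w + 6| / (9·|w − 3|).
Restrict δ ≤ 9/2. Then |w + 6| < 9/2 gives |w − 3| = |(w + 6) + (-9)| ≥ 9 − 9/2 = 9/2.
Hence |(-7w - 12)/(w - 3) + 10/3| < 33|w + 6|/(9·(9/2)) = (22/27)|w + 6|, which is < ϵ once |w + 6| < (27/22)ϵ.
Take δ = min(9/2, (27/22)ϵ). Then 0 < |w + 6| < δ forces both bounds, so |(-7w - 12)/(w - 3) + 10/3| < ϵ.

δ = min(9/2, (27/22)ϵ)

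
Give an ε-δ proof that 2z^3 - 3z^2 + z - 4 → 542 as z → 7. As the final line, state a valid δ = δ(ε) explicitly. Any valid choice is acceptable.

δ = min(2, ε/339)

Let ε > 0. We want δ > 0 such that 0 < |z − 7| < δ implies |(2z^3 - 3z^2 + z - 4) − 542| < ε.
(2z^3 - 3z^2 + z - 4) − 542 = 2z^3 - 3z^2 + z - 546 = (z − 7)(2z^2 + 11z + 78).
So |(2z^3 - 3z^2 + z - 4) − 542| = |z − 7|·|2z^2 + 11z + 78|.
Require δ ≤ 2. Then |z − 7| < 2 gives |z| < 9, and by the triangle inequality |2z^2 + 11z + 78| ≤ 2·9^2 + 11·9 + 78 = 339.
Hence |(2z^3 - 3z^2 + z - 4) − 542| ≤ 339|z − 7| < ε provided |z − 7| < ε/339.
Take δ = min(2, ε/339). Then 0 < |z − 7| < δ gives both |z − 7| < 2 and |z − 7| < ε/339, so |(2z^3 - 3z^2 + z - 4) − 542| < ε.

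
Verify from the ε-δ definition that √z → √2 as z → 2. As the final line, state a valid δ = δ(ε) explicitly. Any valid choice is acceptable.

δ = min(2, √2·ε)

Fix ε > 0. We want δ > 0 such that 0 < |z − 2| < δ implies |√z − √2| < ε.
Rationalise: √z − √2 = (z − 2)/(√z + √2), so |√z − √2| = |z − 2|/(√z + √2).
Restrict δ ≤ 2 so that |z − 2| < 2 forces z > 0, and then √z + √2 > √2.
Hence |√z − √2| < |z − 2|/√2, which is < ε once |z − 2| < √2·ε.
Take δ = min(2, √2·ε). If 0 < |z − 2| < δ then z > 0 and |√z − √2| < |z − 2|/√2 < ε.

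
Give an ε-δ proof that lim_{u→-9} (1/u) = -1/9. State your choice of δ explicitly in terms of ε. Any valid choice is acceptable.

Fix ε > 0. We seek δ > 0 such that 0 < |u + 9| < δ implies |1/u + 1/9| < ε.
|1/u + 1/9| = |-9 − u|/(9·|u|) = |u + 9|/(9|u|).
Require δ ≤ 9/2 so that |u| > 9 − 9/2 = 9/2, hence 9|u| > 81/2.
Then |1/u + 1/9| < |u + 9|/(81/2), which is < ε when |u + 9| < (81/2)ε.
Take δ = min(9/2, (81/2)ε). Then 0 < |u + 9| < δ gives both |u + 9| < 9/2 and |u + 9| < (81/2)ε, so |1/u + 1/9| < ε.

δ = min(9/2, (81/2)ε)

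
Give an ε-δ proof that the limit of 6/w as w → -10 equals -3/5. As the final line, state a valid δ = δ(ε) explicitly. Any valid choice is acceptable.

δ = min(5, (25/3)ε)

Fix ε > 0. We seek δ > 0 such that 0 < |w + 10| < δ implies |6/w + 3/5| < ε.
|6/w + 3/5| = 6·|-10 − w|/(10·|w|) = 6|w + 10|/(10|w|).
Restrict δ ≤ 5. Then |w + 10| < 5 gives |w| > 5, so 10|w| > 50.
Then |6/w + 3/5| < 6|w + 10|/50, which is < ε when |w + 10| < (25/3)ε.
Take δ = min(5, (25/3)ε). Then 0 < |w + 10| < δ gives both |w + 10| < 5 and |w + 10| < (25/3)ε, so |6/w + 3/5| < ε.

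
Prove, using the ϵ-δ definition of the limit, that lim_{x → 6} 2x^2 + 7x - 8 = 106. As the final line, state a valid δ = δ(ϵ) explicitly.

δ = min(2, ϵ/35)

Let ϵ > 0. We want δ > 0 such that 0 < |x − 6| < δ implies |(2x^2 + 7x - 8) − 106| < ϵ.
(2x^2 + 7x - 8) − 106 = 2x^2 + 7x - 114 = (x − 6)(2x + 19).
So |(2x^2 + 7x - 8) − 106| = |x − 6|·|2x + 19|.
Require δ ≤ 2. Then |x − 6| < 2 gives |x| < 8, and by the triangle inequality |2x + 19| ≤ 2·8 + 19 = 35.
Hence |(2x^2 + 7x - 8) − 106| ≤ 35|x − 6| < ϵ provided |x − 6| < ϵ/35.
Choosing δ = min(2, ϵ/35) ensures both conditions, hence |(2x^2 + 7x - 8) − 106| < ϵ.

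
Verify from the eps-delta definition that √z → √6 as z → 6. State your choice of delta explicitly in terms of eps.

Suppose eps > 0. We want delta > 0 such that 0 < |z − 6| < delta implies |√z − √6| < eps.
Multiplying by the conjugate, |√z − √6| = |z − 6|/(√z + √6).
Restrict delta ≤ 6 so that |z − 6| < 6 forces z > 0, and then √z + √6 > √6.
Hence |√z − √6| < |z − 6|/√6, which is < eps once |z − 6| < √6·eps.
Take delta = min(6, √6·eps). If 0 < |z − 6| < delta then z > 0 and |√z − √6| < |z − 6|/√6 < eps.

delta = min(6, √6·eps)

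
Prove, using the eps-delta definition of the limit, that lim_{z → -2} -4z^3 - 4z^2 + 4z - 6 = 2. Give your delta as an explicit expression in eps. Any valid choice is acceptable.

delta = min(1, eps/52)

Let eps > 0 be given. We want delta > 0 such that 0 < |z + 2| < delta implies |(-4z^3 - 4z^2 + 4z - 6) − 2| < eps.
(-4z^3 - 4z^2 + 4z - 6) − 2 = -4z^3 - 4z^2 + 4z - 8 = (z + 2)(-4z^2 + 4z - 4).
So |(-4z^3 - 4z^2 + 4z - 6) − 2| = |z + 2|·|-4z^2 + 4z - 4|.
Assume first that |z + 2| < 1, so |z| < 3. Then |-4z^2 + 4z - 4| ≤ 4·3^2 + 4·3 + 4 = 52.
Hence |(-4z^3 - 4z^2 + 4z - 6) − 2| ≤ 52|z + 2| < eps provided |z + 2| < eps/52.
Choosing delta = min(1, eps/52) ensures both conditions, hence |(-4z^3 - 4z^2 + 4z - 6) − 2| < eps.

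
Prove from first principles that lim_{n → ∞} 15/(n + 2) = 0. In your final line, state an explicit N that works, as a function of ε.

N = 15/ε

Suppose ε > 0. For n ≥ 1, |15/(n + 2) − 0| = 15/(n + 2) ≤ 15/n.
We need 15/n < ε, i.e. n > 15/ε.
Take N = 15/ε. If n > N then |15/(n + 2)| ≤ 15/n < ε.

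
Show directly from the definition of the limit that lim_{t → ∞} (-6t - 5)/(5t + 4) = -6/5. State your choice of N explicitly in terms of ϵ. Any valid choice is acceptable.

N = (1/25)/ϵ

Suppose ϵ > 0. We seek N > 0 such that t > N implies |(-6t - 5)/(5t + 4) + 6/5| < ϵ.
(-6t - 5)/(5t + 4) + 6/5 = (5(-6t - 5) − (-6)(5t + 4)) / (5(5t + 4)) = -1/(5(5t + 4)).
For t > 0 we have 5t + 4 > 5t, so |(-6t - 5)/(5t + 4) + 6/5| = 1/(5(5t + 4)) < 1/(5·5t) = (1/25)/t.
Thus |(-6t - 5)/(5t + 4) + 6/5| < ϵ whenever t > (1/25)/ϵ.
Take N = (1/25)/ϵ. If t > N then |(-6t - 5)/(5t + 4) + 6/5| < (1/25)/t < ϵ.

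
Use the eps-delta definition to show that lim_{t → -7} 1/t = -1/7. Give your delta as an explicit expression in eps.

delta = min(7/2, (49/2)eps)

Fix eps > 0. We seek delta > 0 such that 0 < |t + 7| < delta implies |1/t + 1/7| < eps.
|1/t + 1/7| = |-7 − t|/(7·|t|) = |t + 7|/(7|t|).
Restrict delta ≤ 7/2. Then |t + 7| < 7/2 gives |t| > 7/2, so 7|t| > 49/2.
Then |1/t + 1/7| < |t + 7|/(49/2), which is < eps when |t + 7| < (49/2)eps.
Take delta = min(7/2, (49/2)eps). Then 0 < |t + 7| < delta gives both |t + 7| < 7/2 and |t + 7| < (49/2)eps, so |1/t + 1/7| < eps.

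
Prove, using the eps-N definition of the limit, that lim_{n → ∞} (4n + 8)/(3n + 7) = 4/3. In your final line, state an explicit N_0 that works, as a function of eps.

N_0 = (4/9)/eps

Suppose eps > 0. For n ≥ 1, |(4n + 8)/(3n + 7) − (4/3)| = |-4|/(3(3n + 7)) = 4/(3(3n + 7)).
Since 3n + 7 ≥ 3n for n ≥ 1, this is ≤ 4/(3·3n) = (4/9)/n.
So |(4n + 8)/(3n + 7) − (4/3)| < eps whenever n > (4/9)/eps.
Take N_0 = (4/9)/eps. If n > N_0 then |(4n + 8)/(3n + 7) − (4/3)| ≤ (4/9)/n < eps.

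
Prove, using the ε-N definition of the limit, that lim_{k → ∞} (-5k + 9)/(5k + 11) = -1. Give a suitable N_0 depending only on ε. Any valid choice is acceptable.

N_0 = 4/ε

Suppose ε > 0. For k ≥ 1, |(-5k + 9)/(5k + 11) + 1| = |100|/(5(5k + 11)) = 100/(5(5k + 11)).
Since 5k + 11 ≥ 5k for k ≥ 1, this is ≤ 100/(5·5k) = 4/k.
So |(-5k + 9)/(5k + 11) + 1| < ε whenever k > 4/ε.
Take N_0 = 4/ε. If k > N_0 then |(-5k + 9)/(5k + 11) + 1| ≤ 4/k < ε.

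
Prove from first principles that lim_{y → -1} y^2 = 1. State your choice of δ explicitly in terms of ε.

Suppose ε > 0. We seek δ > 0 with 0 < |y + 1| < δ ⇒ |y^2 − 1| < ε.
Factor: y^2 − 1 = (y + 1)(y - 1), so |y^2 − 1| = |y + 1|·|y - 1|.
Impose δ ≤ 1 so that |y| < 2; then |y - 1| ≤ 3.
Hence |y^2 − 1| ≤ 3|y + 1|, which is < ε once |y + 1| < ε/3.
Take δ = min(1, ε/3). If 0 < |y + 1| < δ then both bounds hold and |y^2 − 1| ≤ 3|y + 1| < 3·(ε/3) = ε.

δ = min(1, ε/3)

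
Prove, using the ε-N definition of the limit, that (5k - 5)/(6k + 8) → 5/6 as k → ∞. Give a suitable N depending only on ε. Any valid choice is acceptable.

Fix ε > 0. For k ≥ 1, |(5k - 5)/(6k + 8) − (5/6)| = |-70|/(6(6k + 8)) = 70/(6(6k + 8)).
Since 6k + 8 ≥ 6k for k ≥ 1, this is ≤ 70/(6·6k) = (35/18)/k.
So |(5k - 5)/(6k + 8) − (5/6)| < ε whenever k > (35/18)/ε.
Take N = (35/18)/ε. If k > N then |(5k - 5)/(6k + 8) − (5/6)| ≤ (35/18)/k < ε.

N = (35/18)/ε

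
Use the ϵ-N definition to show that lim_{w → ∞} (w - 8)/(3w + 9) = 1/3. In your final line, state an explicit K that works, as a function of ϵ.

Let ϵ > 0 be given. We seek K > 0 such that w > K implies |(w - 8)/(3w + 9) − (1/3)| < ϵ.
(w - 8)/(3w + 9) − (1/3) = (3(w - 8) − (3w + 9)) / (3(3w + 9)) = -33/(3(3w + 9)).
For w > 0 we have 3w + 9 > 3w, so |(w - 8)/(3w + 9) − (1/3)| = 33/(3(3w + 9)) < 33/(3·3w) = (11/3)/w.
Thus |(w - 8)/(3w + 9) − (1/3)| < ϵ whenever w > (11/3)/ϵ.
Take K = (11/3)/ϵ. If w > K then |(w - 8)/(3w + 9) − (1/3)| < (11/3)/w < ϵ.

K = (11/3)/ϵ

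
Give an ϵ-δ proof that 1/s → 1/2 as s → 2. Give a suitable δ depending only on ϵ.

Suppose ϵ > 0. We seek δ > 0 such that 0 < |s − 2| < δ implies |1/s − (1/2)| < ϵ.
|1/s − (1/2)| = |2 − s|/(2·|s|) = |s − 2|/(2|s|).
Require δ ≤ 1 so that |s| > 2 − 1 = 1, hence 2|s| > 2.
Then |1/s − (1/2)| < |s − 2|/2, which is < ϵ when |s − 2| < 2ϵ.
Take δ = min(1, 2ϵ). Then 0 < |s − 2| < δ gives both |s − 2| < 1 and |s − 2| < 2ϵ, so |1/s − (1/2)| < ϵ.

δ = min(1, 2ϵ)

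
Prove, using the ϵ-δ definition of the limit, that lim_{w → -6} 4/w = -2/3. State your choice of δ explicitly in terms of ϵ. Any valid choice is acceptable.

Let ϵ > 0. We seek δ > 0 such that 0 < |w + 6| < δ implies |4/w + 2/3| < ϵ.
|4/w + 2/3| = 4·|-6 − w|/(6·|w|) = 4|w + 6|/(6|w|).
Restrict δ ≤ 3. Then |w + 6| < 3 gives |w| > 3, so 6|w| > 18.
Then |4/w + 2/3| < 4|w + 6|/18, which is < ϵ when |w + 6| < (9/2)ϵ.
Take δ = min(3, (9/2)ϵ). Then 0 < |w + 6| < δ gives both |w + 6| < 3 and |w + 6| < (9/2)ϵ, so |4/w + 2/3| < ϵ.

δ = min(3, (9/2)ϵ)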